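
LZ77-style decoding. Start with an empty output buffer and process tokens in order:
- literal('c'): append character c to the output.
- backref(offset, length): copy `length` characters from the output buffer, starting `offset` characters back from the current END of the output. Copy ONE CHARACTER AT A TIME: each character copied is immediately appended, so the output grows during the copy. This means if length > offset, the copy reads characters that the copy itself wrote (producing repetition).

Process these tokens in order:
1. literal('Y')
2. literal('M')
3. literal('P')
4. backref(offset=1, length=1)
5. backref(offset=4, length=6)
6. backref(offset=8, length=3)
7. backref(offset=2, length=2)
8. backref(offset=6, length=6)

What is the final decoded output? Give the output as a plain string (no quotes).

Answer: YMPPYMPPYMPPYPYMPPYPY

Derivation:
Token 1: literal('Y'). Output: "Y"
Token 2: literal('M'). Output: "YM"
Token 3: literal('P'). Output: "YMP"
Token 4: backref(off=1, len=1). Copied 'P' from pos 2. Output: "YMPP"
Token 5: backref(off=4, len=6) (overlapping!). Copied 'YMPPYM' from pos 0. Output: "YMPPYMPPYM"
Token 6: backref(off=8, len=3). Copied 'PPY' from pos 2. Output: "YMPPYMPPYMPPY"
Token 7: backref(off=2, len=2). Copied 'PY' from pos 11. Output: "YMPPYMPPYMPPYPY"
Token 8: backref(off=6, len=6). Copied 'MPPYPY' from pos 9. Output: "YMPPYMPPYMPPYPYMPPYPY"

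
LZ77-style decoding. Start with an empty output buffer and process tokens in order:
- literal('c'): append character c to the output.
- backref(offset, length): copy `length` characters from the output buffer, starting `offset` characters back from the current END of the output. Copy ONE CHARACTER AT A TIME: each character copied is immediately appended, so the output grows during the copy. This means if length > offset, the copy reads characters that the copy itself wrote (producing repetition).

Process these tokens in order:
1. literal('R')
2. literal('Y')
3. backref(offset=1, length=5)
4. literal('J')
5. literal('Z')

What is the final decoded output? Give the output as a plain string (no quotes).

Token 1: literal('R'). Output: "R"
Token 2: literal('Y'). Output: "RY"
Token 3: backref(off=1, len=5) (overlapping!). Copied 'YYYYY' from pos 1. Output: "RYYYYYY"
Token 4: literal('J'). Output: "RYYYYYYJ"
Token 5: literal('Z'). Output: "RYYYYYYJZ"

Answer: RYYYYYYJZ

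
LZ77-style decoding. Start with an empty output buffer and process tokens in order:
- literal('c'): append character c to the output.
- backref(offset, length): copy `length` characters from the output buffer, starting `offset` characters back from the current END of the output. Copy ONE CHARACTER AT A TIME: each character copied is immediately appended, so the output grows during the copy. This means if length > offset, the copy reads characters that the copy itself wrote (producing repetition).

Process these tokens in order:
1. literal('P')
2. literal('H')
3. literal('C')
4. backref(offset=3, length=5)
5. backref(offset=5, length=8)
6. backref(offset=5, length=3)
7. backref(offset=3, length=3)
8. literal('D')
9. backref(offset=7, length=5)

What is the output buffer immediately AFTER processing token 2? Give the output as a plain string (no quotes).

Token 1: literal('P'). Output: "P"
Token 2: literal('H'). Output: "PH"

Answer: PH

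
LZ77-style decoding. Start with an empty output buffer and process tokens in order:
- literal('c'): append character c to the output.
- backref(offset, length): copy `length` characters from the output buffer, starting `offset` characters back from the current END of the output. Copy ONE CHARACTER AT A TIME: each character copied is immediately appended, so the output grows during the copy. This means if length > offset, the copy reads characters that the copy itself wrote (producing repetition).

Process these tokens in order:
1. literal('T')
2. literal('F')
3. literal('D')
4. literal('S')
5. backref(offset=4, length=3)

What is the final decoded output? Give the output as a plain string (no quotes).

Token 1: literal('T'). Output: "T"
Token 2: literal('F'). Output: "TF"
Token 3: literal('D'). Output: "TFD"
Token 4: literal('S'). Output: "TFDS"
Token 5: backref(off=4, len=3). Copied 'TFD' from pos 0. Output: "TFDSTFD"

Answer: TFDSTFD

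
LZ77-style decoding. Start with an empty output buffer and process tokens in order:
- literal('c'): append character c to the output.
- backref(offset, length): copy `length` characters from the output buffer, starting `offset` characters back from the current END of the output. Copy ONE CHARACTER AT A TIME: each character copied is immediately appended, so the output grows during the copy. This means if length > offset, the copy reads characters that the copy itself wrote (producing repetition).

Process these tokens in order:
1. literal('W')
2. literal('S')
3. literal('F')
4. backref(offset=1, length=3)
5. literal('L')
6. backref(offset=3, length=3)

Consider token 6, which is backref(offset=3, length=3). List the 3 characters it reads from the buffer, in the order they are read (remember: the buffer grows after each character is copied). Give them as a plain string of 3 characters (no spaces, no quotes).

Answer: FFL

Derivation:
Token 1: literal('W'). Output: "W"
Token 2: literal('S'). Output: "WS"
Token 3: literal('F'). Output: "WSF"
Token 4: backref(off=1, len=3) (overlapping!). Copied 'FFF' from pos 2. Output: "WSFFFF"
Token 5: literal('L'). Output: "WSFFFFL"
Token 6: backref(off=3, len=3). Buffer before: "WSFFFFL" (len 7)
  byte 1: read out[4]='F', append. Buffer now: "WSFFFFLF"
  byte 2: read out[5]='F', append. Buffer now: "WSFFFFLFF"
  byte 3: read out[6]='L', append. Buffer now: "WSFFFFLFFL"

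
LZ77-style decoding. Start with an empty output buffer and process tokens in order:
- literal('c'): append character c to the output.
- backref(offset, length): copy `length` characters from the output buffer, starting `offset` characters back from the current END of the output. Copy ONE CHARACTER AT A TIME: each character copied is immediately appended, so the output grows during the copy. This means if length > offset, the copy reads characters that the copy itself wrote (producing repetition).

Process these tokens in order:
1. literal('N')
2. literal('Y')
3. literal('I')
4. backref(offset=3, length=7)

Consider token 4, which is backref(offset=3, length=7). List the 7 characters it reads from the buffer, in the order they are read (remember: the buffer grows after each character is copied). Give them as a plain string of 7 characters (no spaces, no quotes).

Answer: NYINYIN

Derivation:
Token 1: literal('N'). Output: "N"
Token 2: literal('Y'). Output: "NY"
Token 3: literal('I'). Output: "NYI"
Token 4: backref(off=3, len=7). Buffer before: "NYI" (len 3)
  byte 1: read out[0]='N', append. Buffer now: "NYIN"
  byte 2: read out[1]='Y', append. Buffer now: "NYINY"
  byte 3: read out[2]='I', append. Buffer now: "NYINYI"
  byte 4: read out[3]='N', append. Buffer now: "NYINYIN"
  byte 5: read out[4]='Y', append. Buffer now: "NYINYINY"
  byte 6: read out[5]='I', append. Buffer now: "NYINYINYI"
  byte 7: read out[6]='N', append. Buffer now: "NYINYINYIN"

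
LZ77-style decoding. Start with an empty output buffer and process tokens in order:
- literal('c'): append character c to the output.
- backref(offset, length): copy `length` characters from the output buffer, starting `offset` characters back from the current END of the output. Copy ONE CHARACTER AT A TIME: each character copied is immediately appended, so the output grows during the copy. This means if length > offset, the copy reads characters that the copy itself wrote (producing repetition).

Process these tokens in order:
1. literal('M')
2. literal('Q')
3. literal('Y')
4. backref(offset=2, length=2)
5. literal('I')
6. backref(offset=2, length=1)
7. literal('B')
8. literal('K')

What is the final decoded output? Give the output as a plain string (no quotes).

Token 1: literal('M'). Output: "M"
Token 2: literal('Q'). Output: "MQ"
Token 3: literal('Y'). Output: "MQY"
Token 4: backref(off=2, len=2). Copied 'QY' from pos 1. Output: "MQYQY"
Token 5: literal('I'). Output: "MQYQYI"
Token 6: backref(off=2, len=1). Copied 'Y' from pos 4. Output: "MQYQYIY"
Token 7: literal('B'). Output: "MQYQYIYB"
Token 8: literal('K'). Output: "MQYQYIYBK"

Answer: MQYQYIYBK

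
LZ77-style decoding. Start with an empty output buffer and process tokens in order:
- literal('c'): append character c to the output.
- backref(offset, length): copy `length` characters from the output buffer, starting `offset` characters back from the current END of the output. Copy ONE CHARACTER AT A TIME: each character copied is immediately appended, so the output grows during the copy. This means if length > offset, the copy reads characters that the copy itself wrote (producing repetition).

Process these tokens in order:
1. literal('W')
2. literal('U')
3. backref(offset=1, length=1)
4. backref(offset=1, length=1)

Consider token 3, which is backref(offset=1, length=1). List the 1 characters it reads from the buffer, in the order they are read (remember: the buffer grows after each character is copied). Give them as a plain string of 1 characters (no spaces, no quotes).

Token 1: literal('W'). Output: "W"
Token 2: literal('U'). Output: "WU"
Token 3: backref(off=1, len=1). Buffer before: "WU" (len 2)
  byte 1: read out[1]='U', append. Buffer now: "WUU"

Answer: U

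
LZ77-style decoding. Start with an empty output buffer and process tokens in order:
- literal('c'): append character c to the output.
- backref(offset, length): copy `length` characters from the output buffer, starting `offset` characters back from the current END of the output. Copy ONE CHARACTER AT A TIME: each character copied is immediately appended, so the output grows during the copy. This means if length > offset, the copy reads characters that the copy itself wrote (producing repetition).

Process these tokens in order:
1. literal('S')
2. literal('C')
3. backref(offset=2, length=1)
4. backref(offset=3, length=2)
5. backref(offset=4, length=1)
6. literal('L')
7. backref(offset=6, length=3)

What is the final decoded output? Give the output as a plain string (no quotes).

Answer: SCSSCCLCSS

Derivation:
Token 1: literal('S'). Output: "S"
Token 2: literal('C'). Output: "SC"
Token 3: backref(off=2, len=1). Copied 'S' from pos 0. Output: "SCS"
Token 4: backref(off=3, len=2). Copied 'SC' from pos 0. Output: "SCSSC"
Token 5: backref(off=4, len=1). Copied 'C' from pos 1. Output: "SCSSCC"
Token 6: literal('L'). Output: "SCSSCCL"
Token 7: backref(off=6, len=3). Copied 'CSS' from pos 1. Output: "SCSSCCLCSS"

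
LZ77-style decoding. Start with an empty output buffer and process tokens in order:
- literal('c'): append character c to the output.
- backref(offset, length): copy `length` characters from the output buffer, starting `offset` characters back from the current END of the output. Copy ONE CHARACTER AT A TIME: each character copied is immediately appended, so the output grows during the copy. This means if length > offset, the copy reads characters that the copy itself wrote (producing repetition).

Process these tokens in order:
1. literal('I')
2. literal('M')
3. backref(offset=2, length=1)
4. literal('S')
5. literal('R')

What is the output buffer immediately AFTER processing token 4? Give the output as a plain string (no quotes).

Answer: IMIS

Derivation:
Token 1: literal('I'). Output: "I"
Token 2: literal('M'). Output: "IM"
Token 3: backref(off=2, len=1). Copied 'I' from pos 0. Output: "IMI"
Token 4: literal('S'). Output: "IMIS"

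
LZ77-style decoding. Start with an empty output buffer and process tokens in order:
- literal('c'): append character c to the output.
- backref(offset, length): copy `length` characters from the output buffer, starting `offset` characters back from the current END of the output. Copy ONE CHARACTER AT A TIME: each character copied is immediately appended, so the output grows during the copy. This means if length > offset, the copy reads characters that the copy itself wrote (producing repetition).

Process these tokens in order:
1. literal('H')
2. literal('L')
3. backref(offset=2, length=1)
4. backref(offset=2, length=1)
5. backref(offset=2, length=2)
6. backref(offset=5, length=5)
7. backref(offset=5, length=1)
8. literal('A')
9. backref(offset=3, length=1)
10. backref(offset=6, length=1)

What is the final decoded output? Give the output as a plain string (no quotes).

Answer: HLHLHLLHLHLLALL

Derivation:
Token 1: literal('H'). Output: "H"
Token 2: literal('L'). Output: "HL"
Token 3: backref(off=2, len=1). Copied 'H' from pos 0. Output: "HLH"
Token 4: backref(off=2, len=1). Copied 'L' from pos 1. Output: "HLHL"
Token 5: backref(off=2, len=2). Copied 'HL' from pos 2. Output: "HLHLHL"
Token 6: backref(off=5, len=5). Copied 'LHLHL' from pos 1. Output: "HLHLHLLHLHL"
Token 7: backref(off=5, len=1). Copied 'L' from pos 6. Output: "HLHLHLLHLHLL"
Token 8: literal('A'). Output: "HLHLHLLHLHLLA"
Token 9: backref(off=3, len=1). Copied 'L' from pos 10. Output: "HLHLHLLHLHLLAL"
Token 10: backref(off=6, len=1). Copied 'L' from pos 8. Output: "HLHLHLLHLHLLALL"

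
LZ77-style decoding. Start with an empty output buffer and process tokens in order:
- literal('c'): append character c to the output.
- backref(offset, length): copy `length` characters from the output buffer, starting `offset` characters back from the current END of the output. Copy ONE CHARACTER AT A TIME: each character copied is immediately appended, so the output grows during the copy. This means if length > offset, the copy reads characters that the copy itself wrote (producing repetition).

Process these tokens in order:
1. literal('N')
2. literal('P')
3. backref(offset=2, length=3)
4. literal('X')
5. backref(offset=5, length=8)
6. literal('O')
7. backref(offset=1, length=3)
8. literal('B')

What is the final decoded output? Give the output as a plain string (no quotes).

Answer: NPNPNXPNPNXPNPOOOOB

Derivation:
Token 1: literal('N'). Output: "N"
Token 2: literal('P'). Output: "NP"
Token 3: backref(off=2, len=3) (overlapping!). Copied 'NPN' from pos 0. Output: "NPNPN"
Token 4: literal('X'). Output: "NPNPNX"
Token 5: backref(off=5, len=8) (overlapping!). Copied 'PNPNXPNP' from pos 1. Output: "NPNPNXPNPNXPNP"
Token 6: literal('O'). Output: "NPNPNXPNPNXPNPO"
Token 7: backref(off=1, len=3) (overlapping!). Copied 'OOO' from pos 14. Output: "NPNPNXPNPNXPNPOOOO"
Token 8: literal('B'). Output: "NPNPNXPNPNXPNPOOOOB"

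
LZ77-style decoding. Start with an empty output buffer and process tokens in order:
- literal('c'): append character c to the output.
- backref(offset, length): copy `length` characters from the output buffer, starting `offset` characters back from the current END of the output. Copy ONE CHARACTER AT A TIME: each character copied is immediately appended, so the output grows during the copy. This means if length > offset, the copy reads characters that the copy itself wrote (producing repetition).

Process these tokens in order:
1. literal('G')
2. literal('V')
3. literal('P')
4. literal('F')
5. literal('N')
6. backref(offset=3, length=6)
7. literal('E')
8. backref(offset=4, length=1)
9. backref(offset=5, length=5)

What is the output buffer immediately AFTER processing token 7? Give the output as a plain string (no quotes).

Token 1: literal('G'). Output: "G"
Token 2: literal('V'). Output: "GV"
Token 3: literal('P'). Output: "GVP"
Token 4: literal('F'). Output: "GVPF"
Token 5: literal('N'). Output: "GVPFN"
Token 6: backref(off=3, len=6) (overlapping!). Copied 'PFNPFN' from pos 2. Output: "GVPFNPFNPFN"
Token 7: literal('E'). Output: "GVPFNPFNPFNE"

Answer: GVPFNPFNPFNE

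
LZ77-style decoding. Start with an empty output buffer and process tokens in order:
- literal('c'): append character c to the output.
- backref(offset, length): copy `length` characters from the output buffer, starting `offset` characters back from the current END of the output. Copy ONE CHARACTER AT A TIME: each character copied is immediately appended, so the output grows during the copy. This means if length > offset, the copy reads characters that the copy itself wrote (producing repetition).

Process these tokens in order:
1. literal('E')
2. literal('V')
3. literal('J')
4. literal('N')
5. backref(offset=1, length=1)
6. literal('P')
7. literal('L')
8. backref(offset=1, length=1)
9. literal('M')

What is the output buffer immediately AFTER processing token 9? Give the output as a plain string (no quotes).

Token 1: literal('E'). Output: "E"
Token 2: literal('V'). Output: "EV"
Token 3: literal('J'). Output: "EVJ"
Token 4: literal('N'). Output: "EVJN"
Token 5: backref(off=1, len=1). Copied 'N' from pos 3. Output: "EVJNN"
Token 6: literal('P'). Output: "EVJNNP"
Token 7: literal('L'). Output: "EVJNNPL"
Token 8: backref(off=1, len=1). Copied 'L' from pos 6. Output: "EVJNNPLL"
Token 9: literal('M'). Output: "EVJNNPLLM"

Answer: EVJNNPLLM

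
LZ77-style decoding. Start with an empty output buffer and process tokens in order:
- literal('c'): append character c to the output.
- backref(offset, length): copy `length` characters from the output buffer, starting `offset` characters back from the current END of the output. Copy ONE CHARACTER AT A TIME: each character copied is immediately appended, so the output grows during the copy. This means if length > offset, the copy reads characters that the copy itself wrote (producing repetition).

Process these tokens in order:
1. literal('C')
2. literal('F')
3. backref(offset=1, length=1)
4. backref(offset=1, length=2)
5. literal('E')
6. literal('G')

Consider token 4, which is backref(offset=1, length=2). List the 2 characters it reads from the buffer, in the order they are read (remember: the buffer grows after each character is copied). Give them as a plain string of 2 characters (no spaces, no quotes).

Token 1: literal('C'). Output: "C"
Token 2: literal('F'). Output: "CF"
Token 3: backref(off=1, len=1). Copied 'F' from pos 1. Output: "CFF"
Token 4: backref(off=1, len=2). Buffer before: "CFF" (len 3)
  byte 1: read out[2]='F', append. Buffer now: "CFFF"
  byte 2: read out[3]='F', append. Buffer now: "CFFFF"

Answer: FF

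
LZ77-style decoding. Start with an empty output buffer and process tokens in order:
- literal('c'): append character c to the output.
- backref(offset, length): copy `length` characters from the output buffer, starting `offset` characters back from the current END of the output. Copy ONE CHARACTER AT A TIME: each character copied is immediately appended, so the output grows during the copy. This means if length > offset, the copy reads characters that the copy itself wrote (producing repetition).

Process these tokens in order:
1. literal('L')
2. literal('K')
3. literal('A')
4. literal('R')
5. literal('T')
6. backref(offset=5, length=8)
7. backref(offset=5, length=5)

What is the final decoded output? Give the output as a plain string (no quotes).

Token 1: literal('L'). Output: "L"
Token 2: literal('K'). Output: "LK"
Token 3: literal('A'). Output: "LKA"
Token 4: literal('R'). Output: "LKAR"
Token 5: literal('T'). Output: "LKART"
Token 6: backref(off=5, len=8) (overlapping!). Copied 'LKARTLKA' from pos 0. Output: "LKARTLKARTLKA"
Token 7: backref(off=5, len=5). Copied 'RTLKA' from pos 8. Output: "LKARTLKARTLKARTLKA"

Answer: LKARTLKARTLKARTLKA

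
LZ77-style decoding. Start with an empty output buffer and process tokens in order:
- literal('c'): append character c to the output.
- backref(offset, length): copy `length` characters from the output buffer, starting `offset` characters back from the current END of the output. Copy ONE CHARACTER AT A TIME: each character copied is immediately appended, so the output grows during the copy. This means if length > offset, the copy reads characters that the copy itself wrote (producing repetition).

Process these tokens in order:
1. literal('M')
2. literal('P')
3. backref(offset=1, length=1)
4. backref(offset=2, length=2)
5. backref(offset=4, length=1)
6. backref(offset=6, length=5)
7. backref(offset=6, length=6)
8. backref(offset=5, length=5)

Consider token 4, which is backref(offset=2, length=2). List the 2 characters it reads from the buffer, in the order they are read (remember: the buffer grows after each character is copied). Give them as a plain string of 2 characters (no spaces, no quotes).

Token 1: literal('M'). Output: "M"
Token 2: literal('P'). Output: "MP"
Token 3: backref(off=1, len=1). Copied 'P' from pos 1. Output: "MPP"
Token 4: backref(off=2, len=2). Buffer before: "MPP" (len 3)
  byte 1: read out[1]='P', append. Buffer now: "MPPP"
  byte 2: read out[2]='P', append. Buffer now: "MPPPP"

Answer: PP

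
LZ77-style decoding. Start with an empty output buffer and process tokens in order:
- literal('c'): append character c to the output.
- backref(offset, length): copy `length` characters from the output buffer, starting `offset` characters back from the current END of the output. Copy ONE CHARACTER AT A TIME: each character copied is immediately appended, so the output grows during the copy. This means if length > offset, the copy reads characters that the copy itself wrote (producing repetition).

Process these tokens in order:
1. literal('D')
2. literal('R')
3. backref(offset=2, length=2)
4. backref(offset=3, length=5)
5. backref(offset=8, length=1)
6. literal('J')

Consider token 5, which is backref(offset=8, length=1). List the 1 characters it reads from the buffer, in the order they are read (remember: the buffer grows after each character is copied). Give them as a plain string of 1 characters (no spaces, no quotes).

Token 1: literal('D'). Output: "D"
Token 2: literal('R'). Output: "DR"
Token 3: backref(off=2, len=2). Copied 'DR' from pos 0. Output: "DRDR"
Token 4: backref(off=3, len=5) (overlapping!). Copied 'RDRRD' from pos 1. Output: "DRDRRDRRD"
Token 5: backref(off=8, len=1). Buffer before: "DRDRRDRRD" (len 9)
  byte 1: read out[1]='R', append. Buffer now: "DRDRRDRRDR"

Answer: R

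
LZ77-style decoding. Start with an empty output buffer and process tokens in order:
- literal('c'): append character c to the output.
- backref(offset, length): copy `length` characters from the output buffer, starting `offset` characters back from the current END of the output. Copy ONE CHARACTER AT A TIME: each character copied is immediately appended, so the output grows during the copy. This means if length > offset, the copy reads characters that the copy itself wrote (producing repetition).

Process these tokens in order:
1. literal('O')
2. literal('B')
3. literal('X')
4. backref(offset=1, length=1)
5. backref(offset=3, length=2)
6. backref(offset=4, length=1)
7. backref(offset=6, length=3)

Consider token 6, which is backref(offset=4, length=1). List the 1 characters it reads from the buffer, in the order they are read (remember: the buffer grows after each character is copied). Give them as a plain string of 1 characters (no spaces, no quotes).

Token 1: literal('O'). Output: "O"
Token 2: literal('B'). Output: "OB"
Token 3: literal('X'). Output: "OBX"
Token 4: backref(off=1, len=1). Copied 'X' from pos 2. Output: "OBXX"
Token 5: backref(off=3, len=2). Copied 'BX' from pos 1. Output: "OBXXBX"
Token 6: backref(off=4, len=1). Buffer before: "OBXXBX" (len 6)
  byte 1: read out[2]='X', append. Buffer now: "OBXXBXX"

Answer: X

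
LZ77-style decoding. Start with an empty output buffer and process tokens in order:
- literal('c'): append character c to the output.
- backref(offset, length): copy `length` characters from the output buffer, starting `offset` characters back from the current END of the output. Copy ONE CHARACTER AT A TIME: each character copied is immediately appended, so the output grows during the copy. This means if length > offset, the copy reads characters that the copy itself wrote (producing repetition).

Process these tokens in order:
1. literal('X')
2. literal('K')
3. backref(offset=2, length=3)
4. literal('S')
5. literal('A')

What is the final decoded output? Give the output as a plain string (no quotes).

Token 1: literal('X'). Output: "X"
Token 2: literal('K'). Output: "XK"
Token 3: backref(off=2, len=3) (overlapping!). Copied 'XKX' from pos 0. Output: "XKXKX"
Token 4: literal('S'). Output: "XKXKXS"
Token 5: literal('A'). Output: "XKXKXSA"

Answer: XKXKXSA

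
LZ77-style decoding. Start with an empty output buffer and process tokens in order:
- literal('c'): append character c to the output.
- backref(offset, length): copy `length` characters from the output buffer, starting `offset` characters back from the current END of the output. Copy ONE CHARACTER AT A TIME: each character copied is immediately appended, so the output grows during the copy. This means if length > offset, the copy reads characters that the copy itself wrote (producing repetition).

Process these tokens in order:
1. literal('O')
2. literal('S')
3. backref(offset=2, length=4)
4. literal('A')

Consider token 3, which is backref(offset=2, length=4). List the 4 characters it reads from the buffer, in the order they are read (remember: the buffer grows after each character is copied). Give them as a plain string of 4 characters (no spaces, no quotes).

Answer: OSOS

Derivation:
Token 1: literal('O'). Output: "O"
Token 2: literal('S'). Output: "OS"
Token 3: backref(off=2, len=4). Buffer before: "OS" (len 2)
  byte 1: read out[0]='O', append. Buffer now: "OSO"
  byte 2: read out[1]='S', append. Buffer now: "OSOS"
  byte 3: read out[2]='O', append. Buffer now: "OSOSO"
  byte 4: read out[3]='S', append. Buffer now: "OSOSOS"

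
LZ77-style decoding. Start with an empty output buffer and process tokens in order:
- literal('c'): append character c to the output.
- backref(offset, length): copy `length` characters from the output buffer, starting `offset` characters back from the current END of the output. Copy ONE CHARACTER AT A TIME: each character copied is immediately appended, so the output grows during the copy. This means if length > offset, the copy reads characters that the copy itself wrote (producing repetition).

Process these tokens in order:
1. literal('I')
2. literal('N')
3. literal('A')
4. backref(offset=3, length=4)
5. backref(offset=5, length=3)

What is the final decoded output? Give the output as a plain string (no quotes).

Answer: INAINAIAIN

Derivation:
Token 1: literal('I'). Output: "I"
Token 2: literal('N'). Output: "IN"
Token 3: literal('A'). Output: "INA"
Token 4: backref(off=3, len=4) (overlapping!). Copied 'INAI' from pos 0. Output: "INAINAI"
Token 5: backref(off=5, len=3). Copied 'AIN' from pos 2. Output: "INAINAIAIN"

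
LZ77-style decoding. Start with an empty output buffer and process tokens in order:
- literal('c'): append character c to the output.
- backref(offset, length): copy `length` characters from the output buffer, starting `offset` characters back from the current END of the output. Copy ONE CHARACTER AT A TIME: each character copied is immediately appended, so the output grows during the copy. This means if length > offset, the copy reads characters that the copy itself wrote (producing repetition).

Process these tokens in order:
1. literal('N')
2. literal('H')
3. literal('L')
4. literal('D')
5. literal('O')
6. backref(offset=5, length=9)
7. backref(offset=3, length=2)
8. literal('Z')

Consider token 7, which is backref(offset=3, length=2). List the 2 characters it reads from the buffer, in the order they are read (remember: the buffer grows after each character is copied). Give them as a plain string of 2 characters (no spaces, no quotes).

Answer: HL

Derivation:
Token 1: literal('N'). Output: "N"
Token 2: literal('H'). Output: "NH"
Token 3: literal('L'). Output: "NHL"
Token 4: literal('D'). Output: "NHLD"
Token 5: literal('O'). Output: "NHLDO"
Token 6: backref(off=5, len=9) (overlapping!). Copied 'NHLDONHLD' from pos 0. Output: "NHLDONHLDONHLD"
Token 7: backref(off=3, len=2). Buffer before: "NHLDONHLDONHLD" (len 14)
  byte 1: read out[11]='H', append. Buffer now: "NHLDONHLDONHLDH"
  byte 2: read out[12]='L', append. Buffer now: "NHLDONHLDONHLDHL"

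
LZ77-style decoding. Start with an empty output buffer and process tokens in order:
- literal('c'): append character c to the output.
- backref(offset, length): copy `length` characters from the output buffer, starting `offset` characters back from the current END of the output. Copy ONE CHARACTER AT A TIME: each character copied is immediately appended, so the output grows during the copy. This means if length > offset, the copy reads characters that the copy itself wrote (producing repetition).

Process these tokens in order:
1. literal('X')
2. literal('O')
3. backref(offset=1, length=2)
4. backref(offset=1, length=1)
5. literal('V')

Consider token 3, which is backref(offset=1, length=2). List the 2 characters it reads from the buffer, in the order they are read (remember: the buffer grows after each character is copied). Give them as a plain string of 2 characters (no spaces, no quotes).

Token 1: literal('X'). Output: "X"
Token 2: literal('O'). Output: "XO"
Token 3: backref(off=1, len=2). Buffer before: "XO" (len 2)
  byte 1: read out[1]='O', append. Buffer now: "XOO"
  byte 2: read out[2]='O', append. Buffer now: "XOOO"

Answer: OO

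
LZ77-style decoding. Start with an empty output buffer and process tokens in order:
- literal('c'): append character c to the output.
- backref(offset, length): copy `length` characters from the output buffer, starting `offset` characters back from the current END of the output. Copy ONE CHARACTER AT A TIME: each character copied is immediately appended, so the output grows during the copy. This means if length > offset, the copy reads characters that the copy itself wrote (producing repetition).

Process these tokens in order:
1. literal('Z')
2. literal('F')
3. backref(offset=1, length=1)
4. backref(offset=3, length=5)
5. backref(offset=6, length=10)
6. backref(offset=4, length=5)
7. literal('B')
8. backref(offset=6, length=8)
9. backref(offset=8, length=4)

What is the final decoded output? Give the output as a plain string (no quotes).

Answer: ZFFZFFZFFZFFZFFZFFFZFFFBFZFFFBFZFZFF

Derivation:
Token 1: literal('Z'). Output: "Z"
Token 2: literal('F'). Output: "ZF"
Token 3: backref(off=1, len=1). Copied 'F' from pos 1. Output: "ZFF"
Token 4: backref(off=3, len=5) (overlapping!). Copied 'ZFFZF' from pos 0. Output: "ZFFZFFZF"
Token 5: backref(off=6, len=10) (overlapping!). Copied 'FZFFZFFZFF' from pos 2. Output: "ZFFZFFZFFZFFZFFZFF"
Token 6: backref(off=4, len=5) (overlapping!). Copied 'FZFFF' from pos 14. Output: "ZFFZFFZFFZFFZFFZFFFZFFF"
Token 7: literal('B'). Output: "ZFFZFFZFFZFFZFFZFFFZFFFB"
Token 8: backref(off=6, len=8) (overlapping!). Copied 'FZFFFBFZ' from pos 18. Output: "ZFFZFFZFFZFFZFFZFFFZFFFBFZFFFBFZ"
Token 9: backref(off=8, len=4). Copied 'FZFF' from pos 24. Output: "ZFFZFFZFFZFFZFFZFFFZFFFBFZFFFBFZFZFF"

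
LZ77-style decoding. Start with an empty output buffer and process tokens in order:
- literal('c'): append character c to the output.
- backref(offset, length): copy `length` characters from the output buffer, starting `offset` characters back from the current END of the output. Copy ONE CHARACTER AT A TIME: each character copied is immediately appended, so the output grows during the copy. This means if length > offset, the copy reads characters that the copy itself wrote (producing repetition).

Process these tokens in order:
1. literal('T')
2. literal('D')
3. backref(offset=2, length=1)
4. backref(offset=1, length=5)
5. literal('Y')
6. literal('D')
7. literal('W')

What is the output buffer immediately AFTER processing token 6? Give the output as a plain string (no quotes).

Answer: TDTTTTTTYD

Derivation:
Token 1: literal('T'). Output: "T"
Token 2: literal('D'). Output: "TD"
Token 3: backref(off=2, len=1). Copied 'T' from pos 0. Output: "TDT"
Token 4: backref(off=1, len=5) (overlapping!). Copied 'TTTTT' from pos 2. Output: "TDTTTTTT"
Token 5: literal('Y'). Output: "TDTTTTTTY"
Token 6: literal('D'). Output: "TDTTTTTTYD"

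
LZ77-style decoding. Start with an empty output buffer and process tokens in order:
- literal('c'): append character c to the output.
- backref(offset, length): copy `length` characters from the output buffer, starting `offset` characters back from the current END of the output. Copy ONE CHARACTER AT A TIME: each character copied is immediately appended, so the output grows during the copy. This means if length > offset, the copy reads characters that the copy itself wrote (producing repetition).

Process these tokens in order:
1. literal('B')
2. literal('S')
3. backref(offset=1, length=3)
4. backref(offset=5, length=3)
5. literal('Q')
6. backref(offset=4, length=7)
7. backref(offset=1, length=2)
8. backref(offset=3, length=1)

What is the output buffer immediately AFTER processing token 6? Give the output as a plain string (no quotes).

Token 1: literal('B'). Output: "B"
Token 2: literal('S'). Output: "BS"
Token 3: backref(off=1, len=3) (overlapping!). Copied 'SSS' from pos 1. Output: "BSSSS"
Token 4: backref(off=5, len=3). Copied 'BSS' from pos 0. Output: "BSSSSBSS"
Token 5: literal('Q'). Output: "BSSSSBSSQ"
Token 6: backref(off=4, len=7) (overlapping!). Copied 'BSSQBSS' from pos 5. Output: "BSSSSBSSQBSSQBSS"

Answer: BSSSSBSSQBSSQBSS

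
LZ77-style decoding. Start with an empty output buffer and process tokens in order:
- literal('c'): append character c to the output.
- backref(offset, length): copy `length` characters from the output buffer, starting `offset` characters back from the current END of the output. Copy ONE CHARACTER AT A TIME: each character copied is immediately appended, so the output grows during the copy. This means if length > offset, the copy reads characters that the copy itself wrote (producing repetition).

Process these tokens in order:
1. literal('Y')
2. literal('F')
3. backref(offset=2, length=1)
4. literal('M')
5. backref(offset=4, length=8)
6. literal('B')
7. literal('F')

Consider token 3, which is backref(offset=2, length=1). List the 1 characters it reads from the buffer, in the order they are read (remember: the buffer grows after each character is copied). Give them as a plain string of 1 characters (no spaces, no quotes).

Token 1: literal('Y'). Output: "Y"
Token 2: literal('F'). Output: "YF"
Token 3: backref(off=2, len=1). Buffer before: "YF" (len 2)
  byte 1: read out[0]='Y', append. Buffer now: "YFY"

Answer: Y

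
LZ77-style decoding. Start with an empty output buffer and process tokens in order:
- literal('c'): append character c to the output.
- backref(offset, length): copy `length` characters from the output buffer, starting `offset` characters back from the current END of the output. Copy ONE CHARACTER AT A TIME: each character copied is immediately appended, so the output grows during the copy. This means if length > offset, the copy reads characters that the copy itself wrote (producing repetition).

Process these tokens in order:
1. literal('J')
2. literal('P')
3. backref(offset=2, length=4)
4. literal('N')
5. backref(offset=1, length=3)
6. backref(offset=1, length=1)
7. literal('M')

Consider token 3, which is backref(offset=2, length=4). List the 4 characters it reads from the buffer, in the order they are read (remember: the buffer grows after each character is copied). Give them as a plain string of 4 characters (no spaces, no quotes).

Token 1: literal('J'). Output: "J"
Token 2: literal('P'). Output: "JP"
Token 3: backref(off=2, len=4). Buffer before: "JP" (len 2)
  byte 1: read out[0]='J', append. Buffer now: "JPJ"
  byte 2: read out[1]='P', append. Buffer now: "JPJP"
  byte 3: read out[2]='J', append. Buffer now: "JPJPJ"
  byte 4: read out[3]='P', append. Buffer now: "JPJPJP"

Answer: JPJP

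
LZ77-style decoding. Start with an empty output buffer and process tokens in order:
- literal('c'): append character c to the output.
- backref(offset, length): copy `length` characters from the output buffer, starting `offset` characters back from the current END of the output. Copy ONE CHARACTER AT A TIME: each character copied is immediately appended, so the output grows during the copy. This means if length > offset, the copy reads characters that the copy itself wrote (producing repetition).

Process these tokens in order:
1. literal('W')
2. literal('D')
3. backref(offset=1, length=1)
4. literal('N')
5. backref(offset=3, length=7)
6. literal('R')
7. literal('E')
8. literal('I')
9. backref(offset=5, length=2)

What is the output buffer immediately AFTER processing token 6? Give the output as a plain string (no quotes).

Answer: WDDNDDNDDNDR

Derivation:
Token 1: literal('W'). Output: "W"
Token 2: literal('D'). Output: "WD"
Token 3: backref(off=1, len=1). Copied 'D' from pos 1. Output: "WDD"
Token 4: literal('N'). Output: "WDDN"
Token 5: backref(off=3, len=7) (overlapping!). Copied 'DDNDDND' from pos 1. Output: "WDDNDDNDDND"
Token 6: literal('R'). Output: "WDDNDDNDDNDR"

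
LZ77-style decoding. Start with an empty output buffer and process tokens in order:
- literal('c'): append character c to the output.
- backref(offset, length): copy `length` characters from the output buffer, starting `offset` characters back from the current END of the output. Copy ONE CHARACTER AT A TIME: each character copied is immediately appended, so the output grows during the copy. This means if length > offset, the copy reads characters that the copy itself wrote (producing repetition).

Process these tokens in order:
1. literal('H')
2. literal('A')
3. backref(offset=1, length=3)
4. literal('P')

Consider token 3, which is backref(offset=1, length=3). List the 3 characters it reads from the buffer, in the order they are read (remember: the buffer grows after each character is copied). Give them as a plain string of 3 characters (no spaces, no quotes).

Token 1: literal('H'). Output: "H"
Token 2: literal('A'). Output: "HA"
Token 3: backref(off=1, len=3). Buffer before: "HA" (len 2)
  byte 1: read out[1]='A', append. Buffer now: "HAA"
  byte 2: read out[2]='A', append. Buffer now: "HAAA"
  byte 3: read out[3]='A', append. Buffer now: "HAAAA"

Answer: AAA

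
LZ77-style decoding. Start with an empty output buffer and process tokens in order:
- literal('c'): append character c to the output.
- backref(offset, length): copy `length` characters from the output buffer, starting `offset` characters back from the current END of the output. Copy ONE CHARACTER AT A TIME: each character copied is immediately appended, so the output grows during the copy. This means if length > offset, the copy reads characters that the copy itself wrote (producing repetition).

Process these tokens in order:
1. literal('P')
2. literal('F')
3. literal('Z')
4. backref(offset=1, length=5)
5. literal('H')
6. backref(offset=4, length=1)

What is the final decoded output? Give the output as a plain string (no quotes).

Token 1: literal('P'). Output: "P"
Token 2: literal('F'). Output: "PF"
Token 3: literal('Z'). Output: "PFZ"
Token 4: backref(off=1, len=5) (overlapping!). Copied 'ZZZZZ' from pos 2. Output: "PFZZZZZZ"
Token 5: literal('H'). Output: "PFZZZZZZH"
Token 6: backref(off=4, len=1). Copied 'Z' from pos 5. Output: "PFZZZZZZHZ"

Answer: PFZZZZZZHZ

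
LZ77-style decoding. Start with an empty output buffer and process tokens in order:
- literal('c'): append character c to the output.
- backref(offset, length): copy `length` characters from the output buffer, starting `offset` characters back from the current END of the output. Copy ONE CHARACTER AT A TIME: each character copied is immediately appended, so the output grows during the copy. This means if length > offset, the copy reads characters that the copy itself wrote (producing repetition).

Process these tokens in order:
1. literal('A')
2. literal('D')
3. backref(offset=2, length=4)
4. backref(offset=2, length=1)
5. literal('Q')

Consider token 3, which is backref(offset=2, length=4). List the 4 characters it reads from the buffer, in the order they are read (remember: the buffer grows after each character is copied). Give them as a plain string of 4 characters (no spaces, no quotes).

Token 1: literal('A'). Output: "A"
Token 2: literal('D'). Output: "AD"
Token 3: backref(off=2, len=4). Buffer before: "AD" (len 2)
  byte 1: read out[0]='A', append. Buffer now: "ADA"
  byte 2: read out[1]='D', append. Buffer now: "ADAD"
  byte 3: read out[2]='A', append. Buffer now: "ADADA"
  byte 4: read out[3]='D', append. Buffer now: "ADADAD"

Answer: ADAD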